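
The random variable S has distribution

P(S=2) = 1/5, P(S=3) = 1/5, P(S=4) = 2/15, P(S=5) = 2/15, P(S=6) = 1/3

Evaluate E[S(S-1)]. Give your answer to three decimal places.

E[S(S-1)] = Σ s(s-1)·P(S=s)
 = 2·1/5 + 6·1/5 + 12·2/15 + 20·2/15 + 30·1/3
 = 2/5 + 6/5 + 8/5 + 8/3 + 10
 = 238/15

15.867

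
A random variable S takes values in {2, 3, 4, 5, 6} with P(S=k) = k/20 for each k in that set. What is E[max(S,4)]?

4.85

E[max(S,4)] = Σ max(s,4)·P(S=s)
 = 4·1/10 + 4·3/20 + 4·1/5 + 5·1/4 + 6·3/10
 = 2/5 + 3/5 + 4/5 + 5/4 + 9/5
 = 97/20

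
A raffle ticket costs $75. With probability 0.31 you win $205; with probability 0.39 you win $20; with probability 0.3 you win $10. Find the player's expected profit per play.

E[payout] = 205·0.31 + 20·0.39 + 10·0.3
 = 63.55 + 7.8 + 3
 = 74.35
Net = 74.35 - 75 = -0.65

-0.65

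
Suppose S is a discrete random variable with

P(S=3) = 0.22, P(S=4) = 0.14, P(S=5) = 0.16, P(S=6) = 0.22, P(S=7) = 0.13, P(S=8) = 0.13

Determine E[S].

5.29

E[S] = Σ s·P(S=s)
 = 3·0.22 + 4·0.14 + 5·0.16 + 6·0.22 + 7·0.13 + 8·0.13
 = 0.66 + 0.56 + 0.8 + 1.32 + 0.91 + 1.04
 = 5.29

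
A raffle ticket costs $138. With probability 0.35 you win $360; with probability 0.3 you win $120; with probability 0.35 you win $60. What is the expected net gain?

E[payout] = 360·0.35 + 120·0.3 + 60·0.35
 = 126 + 36 + 21
 = 183
Net = 183 - 138 = 45

45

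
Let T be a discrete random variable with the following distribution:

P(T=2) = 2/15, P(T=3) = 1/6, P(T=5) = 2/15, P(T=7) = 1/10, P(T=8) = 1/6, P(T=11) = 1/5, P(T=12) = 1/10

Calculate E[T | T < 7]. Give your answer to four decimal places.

3.3077

P(T < 7) = 2/15 + 1/6 + 2/15 = 13/30.
E[T | T < 7] = [2·2/15 + 3·1/6 + 5·2/15] / (13/30)
 = 43/30 / (13/30)
 = 43/13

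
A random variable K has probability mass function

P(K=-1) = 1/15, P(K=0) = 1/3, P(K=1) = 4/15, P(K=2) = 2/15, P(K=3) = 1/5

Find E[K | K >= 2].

P(K >= 2) = 2/15 + 1/5 = 1/3.
E[K | K >= 2] = [2·2/15 + 3·1/5] / (1/3)
 = 13/15 / (1/3)
 = 13/5

2.6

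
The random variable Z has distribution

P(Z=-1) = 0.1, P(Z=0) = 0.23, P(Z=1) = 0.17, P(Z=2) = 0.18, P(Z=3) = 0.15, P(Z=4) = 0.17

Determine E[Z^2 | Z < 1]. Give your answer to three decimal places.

P(Z < 1) = 0.1 + 0.23 = 0.33.
E[Z^2 | Z < 1] = [1·0.1 + 0·0.23] / 0.33
 = 0.1 / 0.33
 = 10/33

0.303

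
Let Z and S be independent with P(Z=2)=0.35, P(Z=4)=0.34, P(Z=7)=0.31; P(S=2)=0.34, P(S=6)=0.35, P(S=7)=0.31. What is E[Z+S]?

E[Z+S] = Σ_z Σ_s (z+s) · P(Z=z)P(S=s)
 = 4·0.119 + 8·0.1225 + 9·0.1085 + 6·0.1156 + 10·0.119 + 11·0.1054 + 9·0.1054 + 13·0.1085 + 14·0.0961
 = 0.476 + 0.98 + 0.9765 + 0.6936 + 1.19 + 1.1594 + 0.9486 + 1.4105 + 1.3454
 = 9.18

9.18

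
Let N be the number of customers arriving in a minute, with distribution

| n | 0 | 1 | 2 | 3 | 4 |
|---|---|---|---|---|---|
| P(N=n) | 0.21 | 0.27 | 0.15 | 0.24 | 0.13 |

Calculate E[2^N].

5.35

E[2^N] = Σ 2^n·P(N=n)
 = 1·0.21 + 2·0.27 + 4·0.15 + 8·0.24 + 16·0.13
 = 0.21 + 0.54 + 0.6 + 1.92 + 2.08
 = 5.35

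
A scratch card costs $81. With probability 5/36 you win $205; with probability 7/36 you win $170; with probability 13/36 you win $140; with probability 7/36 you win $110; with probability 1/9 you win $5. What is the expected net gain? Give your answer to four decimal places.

E[payout] = 205·5/36 + 170·7/36 + 140·13/36 + 110·7/36 + 5·1/9
 = 1025/36 + 595/18 + 455/9 + 385/18 + 5/9
 = 4825/36
Net = 4825/36 - 81 = 1909/36

53.0278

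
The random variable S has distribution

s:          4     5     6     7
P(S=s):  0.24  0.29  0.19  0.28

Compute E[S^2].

E[S^2] = Σ s^2·P(S=s)
 = 16·0.24 + 25·0.29 + 36·0.19 + 49·0.28
 = 3.84 + 7.25 + 6.84 + 13.72
 = 31.65

31.65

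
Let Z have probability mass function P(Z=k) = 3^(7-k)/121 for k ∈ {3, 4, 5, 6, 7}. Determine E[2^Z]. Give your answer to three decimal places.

13.950

E[2^Z] = Σ 2^z·P(Z=z)
 = 8·81/121 + 16·27/121 + 32·9/121 + 64·3/121 + 128·1/121
 = 648/121 + 432/121 + 288/121 + 192/121 + 128/121
 = 1688/121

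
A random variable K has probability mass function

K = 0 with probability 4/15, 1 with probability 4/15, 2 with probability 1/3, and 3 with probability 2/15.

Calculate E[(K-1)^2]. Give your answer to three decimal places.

1.133

E[(K-1)^2] = Σ (k-1)^2·P(K=k)
 = 1·4/15 + 0·4/15 + 1·1/3 + 4·2/15
 = 4/15 + 0 + 1/3 + 8/15
 = 17/15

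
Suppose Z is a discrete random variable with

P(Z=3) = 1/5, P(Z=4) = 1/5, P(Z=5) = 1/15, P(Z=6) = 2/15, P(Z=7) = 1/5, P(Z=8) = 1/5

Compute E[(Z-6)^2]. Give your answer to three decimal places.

E[(Z-6)^2] = Σ (z-6)^2·P(Z=z)
 = 9·1/5 + 4·1/5 + 1·1/15 + 0·2/15 + 1·1/5 + 4·1/5
 = 9/5 + 4/5 + 1/15 + 0 + 1/5 + 4/5
 = 11/3

3.667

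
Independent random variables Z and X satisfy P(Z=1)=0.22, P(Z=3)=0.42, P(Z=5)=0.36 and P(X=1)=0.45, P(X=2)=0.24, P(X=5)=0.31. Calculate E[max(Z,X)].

3.866

E[max(Z,X)] = Σ_z Σ_x max(z,x) · P(Z=z)P(X=x)
 = 1·0.099 + 2·0.0528 + 5·0.0682 + 3·0.189 + 3·0.1008 + 5·0.1302 + 5·0.162 + 5·0.0864 + 5·0.1116
 = 0.099 + 0.1056 + 0.341 + 0.567 + 0.3024 + 0.651 + 0.81 + 0.432 + 0.558
 = 3.866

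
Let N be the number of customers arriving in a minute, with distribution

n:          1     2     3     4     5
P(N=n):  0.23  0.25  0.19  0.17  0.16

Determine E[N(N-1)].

E[N(N-1)] = Σ n(n-1)·P(N=n)
 = 0·0.23 + 2·0.25 + 6·0.19 + 12·0.17 + 20·0.16
 = 0 + 0.5 + 1.14 + 2.04 + 3.2
 = 6.88

6.88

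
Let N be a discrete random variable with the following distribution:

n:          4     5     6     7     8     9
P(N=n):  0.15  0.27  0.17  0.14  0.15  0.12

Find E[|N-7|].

E[|N-7|] = Σ |n-7|·P(N=n)
 = 3·0.15 + 2·0.27 + 1·0.17 + 0·0.14 + 1·0.15 + 2·0.12
 = 0.45 + 0.54 + 0.17 + 0 + 0.15 + 0.24
 = 1.55

1.55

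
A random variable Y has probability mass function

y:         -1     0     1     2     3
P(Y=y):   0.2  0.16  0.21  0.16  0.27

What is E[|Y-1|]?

1.26

E[|Y-1|] = Σ |y-1|·P(Y=y)
 = 2·0.2 + 1·0.16 + 0·0.21 + 1·0.16 + 2·0.27
 = 0.4 + 0.16 + 0 + 0.16 + 0.54
 = 1.26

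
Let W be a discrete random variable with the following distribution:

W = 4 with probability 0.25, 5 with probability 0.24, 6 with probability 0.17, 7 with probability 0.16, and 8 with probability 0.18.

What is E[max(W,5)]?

E[max(W,5)] = Σ max(w,5)·P(W=w)
 = 5·0.25 + 5·0.24 + 6·0.17 + 7·0.16 + 8·0.18
 = 1.25 + 1.2 + 1.02 + 1.12 + 1.44
 = 6.03

6.03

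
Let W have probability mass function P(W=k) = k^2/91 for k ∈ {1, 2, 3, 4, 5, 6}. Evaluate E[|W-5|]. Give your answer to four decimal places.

E[|W-5|] = Σ |w-5|·P(W=w)
 = 4·1/91 + 3·4/91 + 2·9/91 + 1·16/91 + 0·25/91 + 1·36/91
 = 4/91 + 12/91 + 18/91 + 16/91 + 0 + 36/91
 = 86/91

0.9451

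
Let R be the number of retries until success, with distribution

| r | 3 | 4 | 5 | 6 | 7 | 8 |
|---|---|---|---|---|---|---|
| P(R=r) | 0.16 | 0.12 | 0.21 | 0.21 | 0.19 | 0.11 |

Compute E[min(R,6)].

5.07

E[min(R,6)] = Σ min(r,6)·P(R=r)
 = 3·0.16 + 4·0.12 + 5·0.21 + 6·0.21 + 6·0.19 + 6·0.11
 = 0.48 + 0.48 + 1.05 + 1.26 + 1.14 + 0.66
 = 5.07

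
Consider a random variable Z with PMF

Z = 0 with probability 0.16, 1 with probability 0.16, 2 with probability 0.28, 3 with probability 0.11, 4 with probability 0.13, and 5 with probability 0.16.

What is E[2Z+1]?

5.74

E[2Z+1] = Σ (2z+1)·P(Z=z)
 = 1·0.16 + 3·0.16 + 5·0.28 + 7·0.11 + 9·0.13 + 11·0.16
 = 0.16 + 0.48 + 1.4 + 0.77 + 1.17 + 1.76
 = 5.74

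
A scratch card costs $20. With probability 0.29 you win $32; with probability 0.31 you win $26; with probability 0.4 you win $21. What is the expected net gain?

5.74

E[payout] = 32·0.29 + 26·0.31 + 21·0.4
 = 9.28 + 8.06 + 8.4
 = 25.74
Net = 25.74 - 20 = 5.74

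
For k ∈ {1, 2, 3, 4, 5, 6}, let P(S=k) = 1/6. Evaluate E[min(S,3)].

2.5

E[min(S,3)] = Σ min(s,3)·P(S=s)
 = 1·1/6 + 2·1/6 + 3·1/6 + 3·1/6 + 3·1/6 + 3·1/6
 = 1/6 + 1/3 + 1/2 + 1/2 + 1/2 + 1/2
 = 5/2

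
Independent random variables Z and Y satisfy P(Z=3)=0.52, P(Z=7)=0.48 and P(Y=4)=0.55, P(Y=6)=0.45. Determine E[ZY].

E[ZY] = Σ_z Σ_y zy · P(Z=z)P(Y=y)
 = 12·0.286 + 18·0.234 + 28·0.264 + 42·0.216
 = 3.432 + 4.212 + 7.392 + 9.072
 = 24.108

24.108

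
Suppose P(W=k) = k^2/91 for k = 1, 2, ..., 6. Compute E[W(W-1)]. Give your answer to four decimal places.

20.1538

E[W(W-1)] = Σ w(w-1)·P(W=w)
 = 0·1/91 + 2·4/91 + 6·9/91 + 12·16/91 + 20·25/91 + 30·36/91
 = 0 + 8/91 + 54/91 + 192/91 + 500/91 + 1080/91
 = 262/13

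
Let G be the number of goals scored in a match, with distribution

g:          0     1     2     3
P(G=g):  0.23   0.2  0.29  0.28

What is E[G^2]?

E[G^2] = Σ g^2·P(G=g)
 = 0·0.23 + 1·0.2 + 4·0.29 + 9·0.28
 = 0 + 0.2 + 1.16 + 2.52
 = 3.88

3.88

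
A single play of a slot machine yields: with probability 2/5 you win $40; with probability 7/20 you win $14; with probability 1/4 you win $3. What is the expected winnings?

E[payout] = 40·2/5 + 14·7/20 + 3·1/4
 = 16 + 49/10 + 3/4
 = 433/20

21.65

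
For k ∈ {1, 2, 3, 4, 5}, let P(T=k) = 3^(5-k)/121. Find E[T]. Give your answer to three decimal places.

E[T] = Σ t·P(T=t)
 = 1·81/121 + 2·27/121 + 3·9/121 + 4·3/121 + 5·1/121
 = 81/121 + 54/121 + 27/121 + 12/121 + 5/121
 = 179/121

1.479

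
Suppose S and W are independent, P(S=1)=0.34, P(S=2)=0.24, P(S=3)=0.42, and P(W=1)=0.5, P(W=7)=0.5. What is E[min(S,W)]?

E[min(S,W)] = Σ_s Σ_w min(s,w) · P(S=s)P(W=w)
 = 1·0.17 + 1·0.17 + 1·0.12 + 2·0.12 + 1·0.21 + 3·0.21
 = 0.17 + 0.17 + 0.12 + 0.24 + 0.21 + 0.63
 = 1.54

1.54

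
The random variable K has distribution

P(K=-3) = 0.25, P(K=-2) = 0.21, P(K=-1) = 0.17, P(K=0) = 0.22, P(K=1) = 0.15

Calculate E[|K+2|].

E[|K+2|] = Σ |k+2|·P(K=k)
 = 1·0.25 + 0·0.21 + 1·0.17 + 2·0.22 + 3·0.15
 = 0.25 + 0 + 0.17 + 0.44 + 0.45
 = 1.31

1.31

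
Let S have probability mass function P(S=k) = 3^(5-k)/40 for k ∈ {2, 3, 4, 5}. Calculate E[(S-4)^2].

2.95

E[(S-4)^2] = Σ (s-4)^2·P(S=s)
 = 4·27/40 + 1·9/40 + 0·3/40 + 1·1/40
 = 27/10 + 9/40 + 0 + 1/40
 = 59/20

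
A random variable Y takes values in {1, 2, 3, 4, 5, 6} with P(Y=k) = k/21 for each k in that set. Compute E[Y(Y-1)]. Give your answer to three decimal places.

E[Y(Y-1)] = Σ y(y-1)·P(Y=y)
 = 0·1/21 + 2·2/21 + 6·1/7 + 12·4/21 + 20·5/21 + 30·2/7
 = 0 + 4/21 + 6/7 + 16/7 + 100/21 + 60/7
 = 50/3

16.667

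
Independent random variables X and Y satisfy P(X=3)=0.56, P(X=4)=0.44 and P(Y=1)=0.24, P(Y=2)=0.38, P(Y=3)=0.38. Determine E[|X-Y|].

1.3

E[|X-Y|] = Σ_x Σ_y |x-y| · P(X=x)P(Y=y)
 = 2·0.1344 + 1·0.2128 + 0·0.2128 + 3·0.1056 + 2·0.1672 + 1·0.1672
 = 0.2688 + 0.2128 + 0 + 0.3168 + 0.3344 + 0.1672
 = 1.3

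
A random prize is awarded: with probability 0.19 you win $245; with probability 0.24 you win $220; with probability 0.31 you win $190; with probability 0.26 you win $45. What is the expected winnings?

169.95

E[payout] = 245·0.19 + 220·0.24 + 190·0.31 + 45·0.26
 = 46.55 + 52.8 + 58.9 + 11.7
 = 169.95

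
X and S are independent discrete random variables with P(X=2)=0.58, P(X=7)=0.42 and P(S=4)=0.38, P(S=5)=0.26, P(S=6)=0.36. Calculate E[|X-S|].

E[|X-S|] = Σ_x Σ_s |x-s| · P(X=x)P(S=s)
 = 2·0.2204 + 3·0.1508 + 4·0.2088 + 3·0.1596 + 2·0.1092 + 1·0.1512
 = 0.4408 + 0.4524 + 0.8352 + 0.4788 + 0.2184 + 0.1512
 = 2.5768

2.5768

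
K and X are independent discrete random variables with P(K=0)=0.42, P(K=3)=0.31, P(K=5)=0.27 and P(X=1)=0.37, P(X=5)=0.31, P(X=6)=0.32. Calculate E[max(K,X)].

4.469

E[max(K,X)] = Σ_k Σ_x max(k,x) · P(K=k)P(X=x)
 = 1·0.1554 + 5·0.1302 + 6·0.1344 + 3·0.1147 + 5·0.0961 + 6·0.0992 + 5·0.0999 + 5·0.0837 + 6·0.0864
 = 0.1554 + 0.651 + 0.8064 + 0.3441 + 0.4805 + 0.5952 + 0.4995 + 0.4185 + 0.5184
 = 4.469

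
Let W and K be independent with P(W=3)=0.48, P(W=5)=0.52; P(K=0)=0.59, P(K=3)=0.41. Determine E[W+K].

5.27

E[W+K] = Σ_w Σ_k (w+k) · P(W=w)P(K=k)
 = 3·0.2832 + 6·0.1968 + 5·0.3068 + 8·0.2132
 = 0.8496 + 1.1808 + 1.534 + 1.7056
 = 5.27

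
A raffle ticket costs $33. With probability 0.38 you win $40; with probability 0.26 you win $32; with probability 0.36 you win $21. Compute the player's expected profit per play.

E[payout] = 40·0.38 + 32·0.26 + 21·0.36
 = 15.2 + 8.32 + 7.56
 = 31.08
Net = 31.08 - 33 = -1.92

-1.92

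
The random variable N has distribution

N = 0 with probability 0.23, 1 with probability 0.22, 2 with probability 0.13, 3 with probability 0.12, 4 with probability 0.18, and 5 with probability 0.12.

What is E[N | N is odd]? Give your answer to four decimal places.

2.5652

P(N is odd) = 0.22 + 0.12 + 0.12 = 0.46.
E[N | N is odd] = [1·0.22 + 3·0.12 + 5·0.12] / 0.46
 = 1.18 / 0.46
 = 59/23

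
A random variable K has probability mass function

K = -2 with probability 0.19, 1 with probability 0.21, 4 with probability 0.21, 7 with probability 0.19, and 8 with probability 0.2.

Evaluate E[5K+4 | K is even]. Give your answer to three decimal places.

21.167

P(K is even) = 0.19 + 0.21 + 0.2 = 0.6.
E[5K+4 | K is even] = [(-6)·0.19 + 24·0.21 + 44·0.2] / 0.6
 = 12.7 / 0.6
 = 127/6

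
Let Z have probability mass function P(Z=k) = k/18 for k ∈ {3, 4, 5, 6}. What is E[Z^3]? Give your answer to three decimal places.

E[Z^3] = Σ z^3·P(Z=z)
 = 27·1/6 + 64·2/9 + 125·5/18 + 216·1/3
 = 9/2 + 128/9 + 625/18 + 72
 = 1129/9

125.444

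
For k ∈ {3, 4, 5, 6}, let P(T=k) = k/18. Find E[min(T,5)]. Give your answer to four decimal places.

E[min(T,5)] = Σ min(t,5)·P(T=t)
 = 3·1/6 + 4·2/9 + 5·5/18 + 5·1/3
 = 1/2 + 8/9 + 25/18 + 5/3
 = 40/9

4.4444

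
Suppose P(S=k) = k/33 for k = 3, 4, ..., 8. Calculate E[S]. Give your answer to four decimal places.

6.0303

E[S] = Σ s·P(S=s)
 = 3·1/11 + 4·4/33 + 5·5/33 + 6·2/11 + 7·7/33 + 8·8/33
 = 3/11 + 16/33 + 25/33 + 12/11 + 49/33 + 64/33
 = 199/33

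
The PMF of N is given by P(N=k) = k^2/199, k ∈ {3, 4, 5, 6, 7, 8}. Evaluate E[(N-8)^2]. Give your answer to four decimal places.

4.5176

E[(N-8)^2] = Σ (n-8)^2·P(N=n)
 = 25·9/199 + 16·16/199 + 9·25/199 + 4·36/199 + 1·49/199 + 0·64/199
 = 225/199 + 256/199 + 225/199 + 144/199 + 49/199 + 0
 = 899/199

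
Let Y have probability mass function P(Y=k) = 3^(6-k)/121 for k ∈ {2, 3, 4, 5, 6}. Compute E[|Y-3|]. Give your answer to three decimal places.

0.818

E[|Y-3|] = Σ |y-3|·P(Y=y)
 = 1·81/121 + 0·27/121 + 1·9/121 + 2·3/121 + 3·1/121
 = 81/121 + 0 + 9/121 + 6/121 + 3/121
 = 9/11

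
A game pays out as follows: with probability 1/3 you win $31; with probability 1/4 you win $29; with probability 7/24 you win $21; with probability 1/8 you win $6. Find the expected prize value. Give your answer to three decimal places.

24.458

E[payout] = 31·1/3 + 29·1/4 + 21·7/24 + 6·1/8
 = 31/3 + 29/4 + 49/8 + 3/4
 = 587/24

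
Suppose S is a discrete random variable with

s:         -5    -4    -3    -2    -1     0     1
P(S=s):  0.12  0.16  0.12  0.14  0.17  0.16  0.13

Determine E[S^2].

E[S^2] = Σ s^2·P(S=s)
 = 25·0.12 + 16·0.16 + 9·0.12 + 4·0.14 + 1·0.17 + 0·0.16 + 1·0.13
 = 3 + 2.56 + 1.08 + 0.56 + 0.17 + 0 + 0.13
 = 7.5

7.5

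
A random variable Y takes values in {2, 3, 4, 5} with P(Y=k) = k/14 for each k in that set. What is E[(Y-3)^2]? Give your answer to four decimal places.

1.8571

E[(Y-3)^2] = Σ (y-3)^2·P(Y=y)
 = 1·1/7 + 0·3/14 + 1·2/7 + 4·5/14
 = 1/7 + 0 + 2/7 + 10/7
 = 13/7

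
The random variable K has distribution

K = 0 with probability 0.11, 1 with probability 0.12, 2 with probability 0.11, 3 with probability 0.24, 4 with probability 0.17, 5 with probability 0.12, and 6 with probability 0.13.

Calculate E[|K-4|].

E[|K-4|] = Σ |k-4|·P(K=k)
 = 4·0.11 + 3·0.12 + 2·0.11 + 1·0.24 + 0·0.17 + 1·0.12 + 2·0.13
 = 0.44 + 0.36 + 0.22 + 0.24 + 0 + 0.12 + 0.26
 = 1.64

1.64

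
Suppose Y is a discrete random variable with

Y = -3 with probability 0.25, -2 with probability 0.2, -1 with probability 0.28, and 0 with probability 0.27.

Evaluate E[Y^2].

E[Y^2] = Σ y^2·P(Y=y)
 = 9·0.25 + 4·0.2 + 1·0.28 + 0·0.27
 = 2.25 + 0.8 + 0.28 + 0
 = 3.33

3.33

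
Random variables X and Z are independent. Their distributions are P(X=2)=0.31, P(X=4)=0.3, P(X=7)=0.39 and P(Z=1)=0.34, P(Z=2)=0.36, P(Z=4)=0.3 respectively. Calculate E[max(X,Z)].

E[max(X,Z)] = Σ_x Σ_z max(x,z) · P(X=x)P(Z=z)
 = 2·0.1054 + 2·0.1116 + 4·0.093 + 4·0.102 + 4·0.108 + 4·0.09 + 7·0.1326 + 7·0.1404 + 7·0.117
 = 0.2108 + 0.2232 + 0.372 + 0.408 + 0.432 + 0.36 + 0.9282 + 0.9828 + 0.819
 = 4.736

4.736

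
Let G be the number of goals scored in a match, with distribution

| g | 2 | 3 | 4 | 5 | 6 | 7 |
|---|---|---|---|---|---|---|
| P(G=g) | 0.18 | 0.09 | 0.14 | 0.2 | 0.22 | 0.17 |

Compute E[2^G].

E[2^G] = Σ 2^g·P(G=g)
 = 4·0.18 + 8·0.09 + 16·0.14 + 32·0.2 + 64·0.22 + 128·0.17
 = 0.72 + 0.72 + 2.24 + 6.4 + 14.08 + 21.76
 = 45.92

45.92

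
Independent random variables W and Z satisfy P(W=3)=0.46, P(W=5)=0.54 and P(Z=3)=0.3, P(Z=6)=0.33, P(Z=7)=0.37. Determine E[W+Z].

E[W+Z] = Σ_w Σ_z (w+z) · P(W=w)P(Z=z)
 = 6·0.138 + 9·0.1518 + 10·0.1702 + 8·0.162 + 11·0.1782 + 12·0.1998
 = 0.828 + 1.3662 + 1.702 + 1.296 + 1.9602 + 2.3976
 = 9.55

9.55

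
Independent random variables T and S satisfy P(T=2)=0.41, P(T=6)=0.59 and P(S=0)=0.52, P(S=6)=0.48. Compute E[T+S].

7.24

E[T+S] = Σ_t Σ_s (t+s) · P(T=t)P(S=s)
 = 2·0.2132 + 8·0.1968 + 6·0.3068 + 12·0.2832
 = 0.4264 + 1.5744 + 1.8408 + 3.3984
 = 7.24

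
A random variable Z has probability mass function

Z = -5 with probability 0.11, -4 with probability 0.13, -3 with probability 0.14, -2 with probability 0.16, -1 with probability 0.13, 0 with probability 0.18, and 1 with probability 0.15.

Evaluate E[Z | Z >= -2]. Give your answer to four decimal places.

P(Z >= -2) = 0.16 + 0.13 + 0.18 + 0.15 = 0.62.
E[Z | Z >= -2] = [(-2)·0.16 + (-1)·0.13 + 0·0.18 + 1·0.15] / 0.62
 = -0.3 / 0.62
 = -15/31

-0.4839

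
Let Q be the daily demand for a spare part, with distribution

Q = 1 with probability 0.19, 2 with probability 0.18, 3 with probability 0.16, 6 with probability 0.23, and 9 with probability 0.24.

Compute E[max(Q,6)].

E[max(Q,6)] = Σ max(q,6)·P(Q=q)
 = 6·0.19 + 6·0.18 + 6·0.16 + 6·0.23 + 9·0.24
 = 1.14 + 1.08 + 0.96 + 1.38 + 2.16
 = 6.72

6.72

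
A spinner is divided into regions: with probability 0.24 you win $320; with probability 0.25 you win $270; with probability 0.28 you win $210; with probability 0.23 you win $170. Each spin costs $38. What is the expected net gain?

E[payout] = 320·0.24 + 270·0.25 + 210·0.28 + 170·0.23
 = 76.8 + 67.5 + 58.8 + 39.1
 = 242.2
Net = 242.2 - 38 = 204.2

204.2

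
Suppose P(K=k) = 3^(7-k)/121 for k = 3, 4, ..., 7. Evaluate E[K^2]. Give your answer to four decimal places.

E[K^2] = Σ k^2·P(K=k)
 = 9·81/121 + 16·27/121 + 25·9/121 + 36·3/121 + 49·1/121
 = 729/121 + 432/121 + 225/121 + 108/121 + 49/121
 = 1543/121

12.7521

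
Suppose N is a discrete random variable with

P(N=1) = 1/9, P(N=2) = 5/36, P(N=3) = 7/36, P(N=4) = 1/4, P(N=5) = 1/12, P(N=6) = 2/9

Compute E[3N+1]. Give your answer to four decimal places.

E[3N+1] = Σ (3n+1)·P(N=n)
 = 4·1/9 + 7·5/36 + 10·7/36 + 13·1/4 + 16·1/12 + 19·2/9
 = 4/9 + 35/36 + 35/18 + 13/4 + 4/3 + 38/9
 = 73/6

12.1667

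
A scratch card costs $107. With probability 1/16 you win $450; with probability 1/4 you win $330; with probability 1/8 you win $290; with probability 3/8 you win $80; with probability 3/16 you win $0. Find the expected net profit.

E[payout] = 450·1/16 + 330·1/4 + 290·1/8 + 80·3/8 + 0·3/16
 = 225/8 + 165/2 + 145/4 + 30 + 0
 = 1415/8
Net = 1415/8 - 107 = 559/8

69.875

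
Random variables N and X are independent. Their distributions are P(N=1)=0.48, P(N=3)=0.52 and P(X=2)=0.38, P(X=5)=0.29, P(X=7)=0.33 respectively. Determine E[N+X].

E[N+X] = Σ_n Σ_x (n+x) · P(N=n)P(X=x)
 = 3·0.1824 + 6·0.1392 + 8·0.1584 + 5·0.1976 + 8·0.1508 + 10·0.1716
 = 0.5472 + 0.8352 + 1.2672 + 0.988 + 1.2064 + 1.716
 = 6.56

6.56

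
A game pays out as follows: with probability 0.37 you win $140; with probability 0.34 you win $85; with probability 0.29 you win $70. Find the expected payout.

101

E[payout] = 140·0.37 + 85·0.34 + 70·0.29
 = 51.8 + 28.9 + 20.3
 = 101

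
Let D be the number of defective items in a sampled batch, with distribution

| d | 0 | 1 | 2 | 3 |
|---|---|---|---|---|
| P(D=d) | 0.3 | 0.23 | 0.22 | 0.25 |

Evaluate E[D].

1.42

E[D] = Σ d·P(D=d)
 = 0·0.3 + 1·0.23 + 2·0.22 + 3·0.25
 = 0 + 0.23 + 0.44 + 0.75
 = 1.42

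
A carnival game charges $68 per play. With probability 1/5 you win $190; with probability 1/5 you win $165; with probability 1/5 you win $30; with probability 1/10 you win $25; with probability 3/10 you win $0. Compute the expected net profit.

11.5

E[payout] = 190·1/5 + 165·1/5 + 30·1/5 + 25·1/10 + 0·3/10
 = 38 + 33 + 6 + 5/2 + 0
 = 159/2
Net = 159/2 - 68 = 23/2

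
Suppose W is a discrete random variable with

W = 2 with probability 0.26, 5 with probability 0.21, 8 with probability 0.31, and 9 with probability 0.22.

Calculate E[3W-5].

13.09

E[3W-5] = Σ (3w-5)·P(W=w)
 = 1·0.26 + 10·0.21 + 19·0.31 + 22·0.22
 = 0.26 + 2.1 + 5.89 + 4.84
 = 13.09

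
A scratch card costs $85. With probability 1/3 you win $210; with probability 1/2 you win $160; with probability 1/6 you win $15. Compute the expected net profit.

E[payout] = 210·1/3 + 160·1/2 + 15·1/6
 = 70 + 80 + 5/2
 = 305/2
Net = 305/2 - 85 = 135/2

67.5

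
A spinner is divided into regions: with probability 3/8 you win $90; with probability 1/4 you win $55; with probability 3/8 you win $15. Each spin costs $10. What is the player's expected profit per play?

E[payout] = 90·3/8 + 55·1/4 + 15·3/8
 = 135/4 + 55/4 + 45/8
 = 425/8
Net = 425/8 - 10 = 345/8

43.125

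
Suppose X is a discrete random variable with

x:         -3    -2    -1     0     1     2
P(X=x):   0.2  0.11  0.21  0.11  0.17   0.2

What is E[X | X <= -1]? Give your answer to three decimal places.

P(X <= -1) = 0.2 + 0.11 + 0.21 = 0.52.
E[X | X <= -1] = [(-3)·0.2 + (-2)·0.11 + (-1)·0.21] / 0.52
 = -1.03 / 0.52
 = -103/52

-1.981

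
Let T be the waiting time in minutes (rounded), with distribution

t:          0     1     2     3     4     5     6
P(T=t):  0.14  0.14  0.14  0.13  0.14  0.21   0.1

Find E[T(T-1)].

9.94

E[T(T-1)] = Σ t(t-1)·P(T=t)
 = 0·0.14 + 0·0.14 + 2·0.14 + 6·0.13 + 12·0.14 + 20·0.21 + 30·0.1
 = 0 + 0 + 0.28 + 0.78 + 1.68 + 4.2 + 3
 = 9.94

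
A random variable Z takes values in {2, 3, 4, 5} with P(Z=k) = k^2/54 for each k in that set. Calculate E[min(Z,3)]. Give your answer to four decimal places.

E[min(Z,3)] = Σ min(z,3)·P(Z=z)
 = 2·2/27 + 3·1/6 + 3·8/27 + 3·25/54
 = 4/27 + 1/2 + 8/9 + 25/18
 = 79/27

2.9259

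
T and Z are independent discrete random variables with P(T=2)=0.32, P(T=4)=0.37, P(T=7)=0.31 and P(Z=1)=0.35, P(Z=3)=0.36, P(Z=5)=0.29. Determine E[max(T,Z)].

E[max(T,Z)] = Σ_t Σ_z max(t,z) · P(T=t)P(Z=z)
 = 2·0.112 + 3·0.1152 + 5·0.0928 + 4·0.1295 + 4·0.1332 + 5·0.1073 + 7·0.1085 + 7·0.1116 + 7·0.0899
 = 0.224 + 0.3456 + 0.464 + 0.518 + 0.5328 + 0.5365 + 0.7595 + 0.7812 + 0.6293
 = 4.7909

4.7909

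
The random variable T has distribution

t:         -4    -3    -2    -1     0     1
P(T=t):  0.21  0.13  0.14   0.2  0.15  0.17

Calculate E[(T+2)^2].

3.3

E[(T+2)^2] = Σ (t+2)^2·P(T=t)
 = 4·0.21 + 1·0.13 + 0·0.14 + 1·0.2 + 4·0.15 + 9·0.17
 = 0.84 + 0.13 + 0 + 0.2 + 0.6 + 1.53
 = 3.3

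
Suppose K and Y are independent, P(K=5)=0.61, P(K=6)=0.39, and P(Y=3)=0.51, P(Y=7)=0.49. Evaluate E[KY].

E[KY] = Σ_k Σ_y ky · P(K=k)P(Y=y)
 = 15·0.3111 + 35·0.2989 + 18·0.1989 + 42·0.1911
 = 4.6665 + 10.4615 + 3.5802 + 8.0262
 = 26.7344

26.7344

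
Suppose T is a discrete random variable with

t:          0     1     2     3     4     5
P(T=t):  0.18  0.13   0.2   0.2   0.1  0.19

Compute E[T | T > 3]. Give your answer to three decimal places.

P(T > 3) = 0.1 + 0.19 = 0.29.
E[T | T > 3] = [4·0.1 + 5·0.19] / 0.29
 = 1.35 / 0.29
 = 135/29

4.655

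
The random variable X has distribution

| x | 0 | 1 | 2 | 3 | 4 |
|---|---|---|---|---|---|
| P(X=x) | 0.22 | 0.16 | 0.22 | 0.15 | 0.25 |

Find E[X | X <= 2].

1

P(X <= 2) = 0.22 + 0.16 + 0.22 = 0.6.
E[X | X <= 2] = [0·0.22 + 1·0.16 + 2·0.22] / 0.6
 = 0.6 / 0.6
 = 1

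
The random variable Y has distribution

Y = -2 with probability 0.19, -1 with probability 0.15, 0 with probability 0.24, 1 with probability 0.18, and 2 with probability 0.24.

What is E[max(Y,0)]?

E[max(Y,0)] = Σ max(y,0)·P(Y=y)
 = 0·0.19 + 0·0.15 + 0·0.24 + 1·0.18 + 2·0.24
 = 0 + 0 + 0 + 0.18 + 0.48
 = 0.66

0.66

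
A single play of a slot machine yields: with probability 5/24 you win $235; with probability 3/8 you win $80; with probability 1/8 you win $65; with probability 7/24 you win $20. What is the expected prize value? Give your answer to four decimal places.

E[payout] = 235·5/24 + 80·3/8 + 65·1/8 + 20·7/24
 = 1175/24 + 30 + 65/8 + 35/6
 = 1115/12

92.9167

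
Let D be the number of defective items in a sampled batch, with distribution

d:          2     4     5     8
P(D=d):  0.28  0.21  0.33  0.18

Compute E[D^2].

24.25

E[D^2] = Σ d^2·P(D=d)
 = 4·0.28 + 16·0.21 + 25·0.33 + 64·0.18
 = 1.12 + 3.36 + 8.25 + 11.52
 = 24.25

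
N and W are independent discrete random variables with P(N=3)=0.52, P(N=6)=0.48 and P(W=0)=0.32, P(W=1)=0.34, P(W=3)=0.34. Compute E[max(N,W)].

4.44

E[max(N,W)] = Σ_n Σ_w max(n,w) · P(N=n)P(W=w)
 = 3·0.1664 + 3·0.1768 + 3·0.1768 + 6·0.1536 + 6·0.1632 + 6·0.1632
 = 0.4992 + 0.5304 + 0.5304 + 0.9216 + 0.9792 + 0.9792
 = 4.44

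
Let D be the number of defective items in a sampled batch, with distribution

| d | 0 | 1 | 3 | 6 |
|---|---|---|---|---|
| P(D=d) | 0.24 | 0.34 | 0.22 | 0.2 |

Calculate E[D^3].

49.48

E[D^3] = Σ d^3·P(D=d)
 = 0·0.24 + 1·0.34 + 27·0.22 + 216·0.2
 = 0 + 0.34 + 5.94 + 43.2
 = 49.48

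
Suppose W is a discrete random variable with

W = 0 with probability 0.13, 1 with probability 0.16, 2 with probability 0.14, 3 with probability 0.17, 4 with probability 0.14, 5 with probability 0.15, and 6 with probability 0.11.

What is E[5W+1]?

E[5W+1] = Σ (5w+1)·P(W=w)
 = 1·0.13 + 6·0.16 + 11·0.14 + 16·0.17 + 21·0.14 + 26·0.15 + 31·0.11
 = 0.13 + 0.96 + 1.54 + 2.72 + 2.94 + 3.9 + 3.41
 = 15.6

15.6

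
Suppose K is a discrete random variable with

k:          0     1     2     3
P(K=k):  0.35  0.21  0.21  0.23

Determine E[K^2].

3.12

E[K^2] = Σ k^2·P(K=k)
 = 0·0.35 + 1·0.21 + 4·0.21 + 9·0.23
 = 0 + 0.21 + 0.84 + 2.07
 = 3.12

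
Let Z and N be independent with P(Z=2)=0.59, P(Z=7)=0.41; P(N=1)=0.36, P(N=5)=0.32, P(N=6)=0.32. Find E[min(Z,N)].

2.5584

E[min(Z,N)] = Σ_z Σ_n min(z,n) · P(Z=z)P(N=n)
 = 1·0.2124 + 2·0.1888 + 2·0.1888 + 1·0.1476 + 5·0.1312 + 6·0.1312
 = 0.2124 + 0.3776 + 0.3776 + 0.1476 + 0.656 + 0.7872
 = 2.5584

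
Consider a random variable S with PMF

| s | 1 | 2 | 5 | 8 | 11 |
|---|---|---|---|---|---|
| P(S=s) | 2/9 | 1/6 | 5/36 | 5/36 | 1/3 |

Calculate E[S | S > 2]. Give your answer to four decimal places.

8.9545

P(S > 2) = 5/36 + 5/36 + 1/3 = 11/18.
E[S | S > 2] = [5·5/36 + 8·5/36 + 11·1/3] / (11/18)
 = 197/36 / (11/18)
 = 197/22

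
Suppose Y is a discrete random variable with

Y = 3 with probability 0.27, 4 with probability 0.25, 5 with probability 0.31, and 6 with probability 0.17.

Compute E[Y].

E[Y] = Σ y·P(Y=y)
 = 3·0.27 + 4·0.25 + 5·0.31 + 6·0.17
 = 0.81 + 1 + 1.55 + 1.02
 = 4.38

4.38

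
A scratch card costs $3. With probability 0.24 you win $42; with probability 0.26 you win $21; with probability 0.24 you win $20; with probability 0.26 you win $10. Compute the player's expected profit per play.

E[payout] = 42·0.24 + 21·0.26 + 20·0.24 + 10·0.26
 = 10.08 + 5.46 + 4.8 + 2.6
 = 22.94
Net = 22.94 - 3 = 19.94

19.94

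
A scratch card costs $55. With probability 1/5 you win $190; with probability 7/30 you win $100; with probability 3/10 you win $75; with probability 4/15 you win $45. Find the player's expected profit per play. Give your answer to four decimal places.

40.8333

E[payout] = 190·1/5 + 100·7/30 + 75·3/10 + 45·4/15
 = 38 + 70/3 + 45/2 + 12
 = 575/6
Net = 575/6 - 55 = 245/6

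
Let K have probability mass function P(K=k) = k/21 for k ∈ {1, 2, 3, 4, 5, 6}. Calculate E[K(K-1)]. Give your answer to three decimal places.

E[K(K-1)] = Σ k(k-1)·P(K=k)
 = 0·1/21 + 2·2/21 + 6·1/7 + 12·4/21 + 20·5/21 + 30·2/7
 = 0 + 4/21 + 6/7 + 16/7 + 100/21 + 60/7
 = 50/3

16.667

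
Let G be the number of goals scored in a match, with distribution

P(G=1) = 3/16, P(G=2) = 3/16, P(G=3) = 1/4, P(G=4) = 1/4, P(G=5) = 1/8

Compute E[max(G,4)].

E[max(G,4)] = Σ max(g,4)·P(G=g)
 = 4·3/16 + 4·3/16 + 4·1/4 + 4·1/4 + 5·1/8
 = 3/4 + 3/4 + 1 + 1 + 5/8
 = 33/8

4.125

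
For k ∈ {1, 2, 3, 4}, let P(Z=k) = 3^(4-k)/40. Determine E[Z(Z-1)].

1.2

E[Z(Z-1)] = Σ z(z-1)·P(Z=z)
 = 0·27/40 + 2·9/40 + 6·3/40 + 12·1/40
 = 0 + 9/20 + 9/20 + 3/10
 = 6/5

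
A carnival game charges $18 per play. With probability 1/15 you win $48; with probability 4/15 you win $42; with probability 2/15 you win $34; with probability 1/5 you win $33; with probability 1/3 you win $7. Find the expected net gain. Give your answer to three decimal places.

E[payout] = 48·1/15 + 42·4/15 + 34·2/15 + 33·1/5 + 7·1/3
 = 16/5 + 56/5 + 68/15 + 33/5 + 7/3
 = 418/15
Net = 418/15 - 18 = 148/15

9.867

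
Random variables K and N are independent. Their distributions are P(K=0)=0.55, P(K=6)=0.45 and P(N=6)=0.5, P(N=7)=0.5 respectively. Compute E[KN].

E[KN] = Σ_k Σ_n kn · P(K=k)P(N=n)
 = 0·0.275 + 0·0.275 + 36·0.225 + 42·0.225
 = 0 + 0 + 8.1 + 9.45
 = 17.55

17.55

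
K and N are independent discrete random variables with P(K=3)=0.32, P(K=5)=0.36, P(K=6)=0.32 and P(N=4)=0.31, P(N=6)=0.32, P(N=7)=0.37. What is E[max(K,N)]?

6.06

E[max(K,N)] = Σ_k Σ_n max(k,n) · P(K=k)P(N=n)
 = 4·0.0992 + 6·0.1024 + 7·0.1184 + 5·0.1116 + 6·0.1152 + 7·0.1332 + 6·0.0992 + 6·0.1024 + 7·0.1184
 = 0.3968 + 0.6144 + 0.8288 + 0.558 + 0.6912 + 0.9324 + 0.5952 + 0.6144 + 0.8288
 = 6.06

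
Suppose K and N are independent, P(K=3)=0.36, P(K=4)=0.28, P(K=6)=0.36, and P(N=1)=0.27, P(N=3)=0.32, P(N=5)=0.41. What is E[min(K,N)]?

2.87

E[min(K,N)] = Σ_k Σ_n min(k,n) · P(K=k)P(N=n)
 = 1·0.0972 + 3·0.1152 + 3·0.1476 + 1·0.0756 + 3·0.0896 + 4·0.1148 + 1·0.0972 + 3·0.1152 + 5·0.1476
 = 0.0972 + 0.3456 + 0.4428 + 0.0756 + 0.2688 + 0.4592 + 0.0972 + 0.3456 + 0.738
 = 2.87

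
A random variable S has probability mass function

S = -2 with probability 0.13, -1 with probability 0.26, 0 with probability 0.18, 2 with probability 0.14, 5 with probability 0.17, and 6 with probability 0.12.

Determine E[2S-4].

E[2S-4] = Σ (2s-4)·P(S=s)
 = (-8)·0.13 + (-6)·0.26 + (-4)·0.18 + 0·0.14 + 6·0.17 + 8·0.12
 = (-1.04) + (-1.56) + (-0.72) + 0 + 1.02 + 0.96
 = -1.34

-1.34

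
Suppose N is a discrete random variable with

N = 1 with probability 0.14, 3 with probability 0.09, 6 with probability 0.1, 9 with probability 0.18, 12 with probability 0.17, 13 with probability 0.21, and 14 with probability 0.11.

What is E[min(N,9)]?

E[min(N,9)] = Σ min(n,9)·P(N=n)
 = 1·0.14 + 3·0.09 + 6·0.1 + 9·0.18 + 9·0.17 + 9·0.21 + 9·0.11
 = 0.14 + 0.27 + 0.6 + 1.62 + 1.53 + 1.89 + 0.99
 = 7.04

7.04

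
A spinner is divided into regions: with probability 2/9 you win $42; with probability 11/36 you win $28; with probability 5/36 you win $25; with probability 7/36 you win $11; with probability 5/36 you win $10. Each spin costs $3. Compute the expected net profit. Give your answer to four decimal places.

E[payout] = 42·2/9 + 28·11/36 + 25·5/36 + 11·7/36 + 10·5/36
 = 28/3 + 77/9 + 125/36 + 77/36 + 25/18
 = 224/9
Net = 224/9 - 3 = 197/9

21.8889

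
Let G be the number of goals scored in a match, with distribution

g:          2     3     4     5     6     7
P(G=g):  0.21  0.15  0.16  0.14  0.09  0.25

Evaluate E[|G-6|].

E[|G-6|] = Σ |g-6|·P(G=g)
 = 4·0.21 + 3·0.15 + 2·0.16 + 1·0.14 + 0·0.09 + 1·0.25
 = 0.84 + 0.45 + 0.32 + 0.14 + 0 + 0.25
 = 2

2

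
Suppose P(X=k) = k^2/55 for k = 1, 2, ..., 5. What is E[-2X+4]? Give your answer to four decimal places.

E[-2X+4] = Σ (-2x+4)·P(X=x)
 = 2·1/55 + 0·4/55 + (-2)·9/55 + (-4)·16/55 + (-6)·5/11
 = 2/55 + 0 + (-18/55) + (-64/55) + (-30/11)
 = -46/11

-4.1818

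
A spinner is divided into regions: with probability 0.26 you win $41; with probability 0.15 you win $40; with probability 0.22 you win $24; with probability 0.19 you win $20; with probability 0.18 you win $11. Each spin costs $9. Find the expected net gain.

18.72

E[payout] = 41·0.26 + 40·0.15 + 24·0.22 + 20·0.19 + 11·0.18
 = 10.66 + 6 + 5.28 + 3.8 + 1.98
 = 27.72
Net = 27.72 - 9 = 18.72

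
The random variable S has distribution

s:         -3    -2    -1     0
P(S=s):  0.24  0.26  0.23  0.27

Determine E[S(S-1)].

4.9

E[S(S-1)] = Σ s(s-1)·P(S=s)
 = 12·0.24 + 6·0.26 + 2·0.23 + 0·0.27
 = 2.88 + 1.56 + 0.46 + 0
 = 4.9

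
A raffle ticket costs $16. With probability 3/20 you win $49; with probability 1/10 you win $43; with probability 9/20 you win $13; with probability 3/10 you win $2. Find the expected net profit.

2.1

E[payout] = 49·3/20 + 43·1/10 + 13·9/20 + 2·3/10
 = 147/20 + 43/10 + 117/20 + 3/5
 = 181/10
Net = 181/10 - 16 = 21/10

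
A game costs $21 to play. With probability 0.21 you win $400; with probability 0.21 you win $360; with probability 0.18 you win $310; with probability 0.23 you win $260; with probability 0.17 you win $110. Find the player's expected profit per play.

E[payout] = 400·0.21 + 360·0.21 + 310·0.18 + 260·0.23 + 110·0.17
 = 84 + 75.6 + 55.8 + 59.8 + 18.7
 = 293.9
Net = 293.9 - 21 = 272.9

272.9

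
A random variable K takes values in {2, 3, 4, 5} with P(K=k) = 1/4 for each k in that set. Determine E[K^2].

E[K^2] = Σ k^2·P(K=k)
 = 4·1/4 + 9·1/4 + 16·1/4 + 25·1/4
 = 1 + 9/4 + 4 + 25/4
 = 27/2

13.5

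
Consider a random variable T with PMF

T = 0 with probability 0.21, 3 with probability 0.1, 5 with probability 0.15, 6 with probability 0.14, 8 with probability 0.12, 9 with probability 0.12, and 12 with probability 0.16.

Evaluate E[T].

E[T] = Σ t·P(T=t)
 = 0·0.21 + 3·0.1 + 5·0.15 + 6·0.14 + 8·0.12 + 9·0.12 + 12·0.16
 = 0 + 0.3 + 0.75 + 0.84 + 0.96 + 1.08 + 1.92
 = 5.85

5.85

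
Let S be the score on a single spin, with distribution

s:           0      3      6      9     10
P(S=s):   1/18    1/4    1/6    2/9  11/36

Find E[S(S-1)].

E[S(S-1)] = Σ s(s-1)·P(S=s)
 = 0·1/18 + 6·1/4 + 30·1/6 + 72·2/9 + 90·11/36
 = 0 + 3/2 + 5 + 16 + 55/2
 = 50

50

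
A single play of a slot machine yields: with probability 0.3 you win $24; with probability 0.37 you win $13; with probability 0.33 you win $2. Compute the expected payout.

E[payout] = 24·0.3 + 13·0.37 + 2·0.33
 = 7.2 + 4.81 + 0.66
 = 12.67

12.67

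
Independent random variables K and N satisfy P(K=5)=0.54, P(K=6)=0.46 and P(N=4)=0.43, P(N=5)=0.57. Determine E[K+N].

10.03

E[K+N] = Σ_k Σ_n (k+n) · P(K=k)P(N=n)
 = 9·0.2322 + 10·0.3078 + 10·0.1978 + 11·0.2622
 = 2.0898 + 3.078 + 1.978 + 2.8842
 = 10.03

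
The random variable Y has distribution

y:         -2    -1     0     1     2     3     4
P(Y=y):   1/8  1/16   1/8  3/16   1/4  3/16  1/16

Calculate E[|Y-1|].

E[|Y-1|] = Σ |y-1|·P(Y=y)
 = 3·1/8 + 2·1/16 + 1·1/8 + 0·3/16 + 1·1/4 + 2·3/16 + 3·1/16
 = 3/8 + 1/8 + 1/8 + 0 + 1/4 + 3/8 + 3/16
 = 23/16

1.4375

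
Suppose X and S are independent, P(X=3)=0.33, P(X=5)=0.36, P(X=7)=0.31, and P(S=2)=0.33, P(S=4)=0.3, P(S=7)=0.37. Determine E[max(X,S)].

E[max(X,S)] = Σ_x Σ_s max(x,s) · P(X=x)P(S=s)
 = 3·0.1089 + 4·0.099 + 7·0.1221 + 5·0.1188 + 5·0.108 + 7·0.1332 + 7·0.1023 + 7·0.093 + 7·0.1147
 = 0.3267 + 0.396 + 0.8547 + 0.594 + 0.54 + 0.9324 + 0.7161 + 0.651 + 0.8029
 = 5.8138

5.8138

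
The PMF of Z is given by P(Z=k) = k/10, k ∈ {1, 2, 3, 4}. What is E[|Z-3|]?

E[|Z-3|] = Σ |z-3|·P(Z=z)
 = 2·1/10 + 1·1/5 + 0·3/10 + 1·2/5
 = 1/5 + 1/5 + 0 + 2/5
 = 4/5

0.8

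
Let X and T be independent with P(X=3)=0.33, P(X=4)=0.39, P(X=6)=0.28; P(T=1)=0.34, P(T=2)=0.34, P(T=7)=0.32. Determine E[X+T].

E[X+T] = Σ_x Σ_t (x+t) · P(X=x)P(T=t)
 = 4·0.1122 + 5·0.1122 + 10·0.1056 + 5·0.1326 + 6·0.1326 + 11·0.1248 + 7·0.0952 + 8·0.0952 + 13·0.0896
 = 0.4488 + 0.561 + 1.056 + 0.663 + 0.7956 + 1.3728 + 0.6664 + 0.7616 + 1.1648
 = 7.49

7.49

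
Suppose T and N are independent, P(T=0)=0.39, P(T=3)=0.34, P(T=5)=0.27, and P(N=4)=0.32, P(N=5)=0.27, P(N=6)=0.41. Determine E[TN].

12.0633

E[TN] = Σ_t Σ_n tn · P(T=t)P(N=n)
 = 0·0.1248 + 0·0.1053 + 0·0.1599 + 12·0.1088 + 15·0.0918 + 18·0.1394 + 20·0.0864 + 25·0.0729 + 30·0.1107
 = 0 + 0 + 0 + 1.3056 + 1.377 + 2.5092 + 1.728 + 1.8225 + 3.321
 = 12.0633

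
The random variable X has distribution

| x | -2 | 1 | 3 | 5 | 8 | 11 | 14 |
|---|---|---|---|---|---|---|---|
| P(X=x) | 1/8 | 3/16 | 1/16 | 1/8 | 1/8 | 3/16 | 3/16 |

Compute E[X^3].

E[X^3] = Σ x^3·P(X=x)
 = (-8)·1/8 + 1·3/16 + 27·1/16 + 125·1/8 + 512·1/8 + 1331·3/16 + 2744·3/16
 = (-1) + 3/16 + 27/16 + 125/8 + 64 + 3993/16 + 1029/2
 = 13513/16

844.5625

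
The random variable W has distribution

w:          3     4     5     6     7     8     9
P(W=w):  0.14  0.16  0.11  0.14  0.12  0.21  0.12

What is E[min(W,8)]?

E[min(W,8)] = Σ min(w,8)·P(W=w)
 = 3·0.14 + 4·0.16 + 5·0.11 + 6·0.14 + 7·0.12 + 8·0.21 + 8·0.12
 = 0.42 + 0.64 + 0.55 + 0.84 + 0.84 + 1.68 + 0.96
 = 5.93

5.93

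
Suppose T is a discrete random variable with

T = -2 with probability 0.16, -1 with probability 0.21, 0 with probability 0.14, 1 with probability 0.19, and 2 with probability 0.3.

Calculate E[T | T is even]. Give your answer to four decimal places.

0.4667

P(T is even) = 0.16 + 0.14 + 0.3 = 0.6.
E[T | T is even] = [(-2)·0.16 + 0·0.14 + 2·0.3] / 0.6
 = 0.28 / 0.6
 = 7/15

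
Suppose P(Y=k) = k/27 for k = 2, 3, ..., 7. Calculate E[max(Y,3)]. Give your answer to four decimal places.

5.2222

E[max(Y,3)] = Σ max(y,3)·P(Y=y)
 = 3·2/27 + 3·1/9 + 4·4/27 + 5·5/27 + 6·2/9 + 7·7/27
 = 2/9 + 1/3 + 16/27 + 25/27 + 4/3 + 49/27
 = 47/9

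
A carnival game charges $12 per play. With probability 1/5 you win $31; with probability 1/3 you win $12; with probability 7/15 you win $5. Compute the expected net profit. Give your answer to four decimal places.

E[payout] = 31·1/5 + 12·1/3 + 5·7/15
 = 31/5 + 4 + 7/3
 = 188/15
Net = 188/15 - 12 = 8/15

0.5333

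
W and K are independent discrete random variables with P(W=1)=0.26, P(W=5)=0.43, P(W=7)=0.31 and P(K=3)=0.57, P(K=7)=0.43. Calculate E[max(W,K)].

5.917

E[max(W,K)] = Σ_w Σ_k max(w,k) · P(W=w)P(K=k)
 = 3·0.1482 + 7·0.1118 + 5·0.2451 + 7·0.1849 + 7·0.1767 + 7·0.1333
 = 0.4446 + 0.7826 + 1.2255 + 1.2943 + 1.2369 + 0.9331
 = 5.917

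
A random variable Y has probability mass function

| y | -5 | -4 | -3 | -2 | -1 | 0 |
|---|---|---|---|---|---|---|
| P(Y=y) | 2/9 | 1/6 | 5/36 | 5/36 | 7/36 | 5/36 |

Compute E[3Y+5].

E[3Y+5] = Σ (3y+5)·P(Y=y)
 = (-10)·2/9 + (-7)·1/6 + (-4)·5/36 + (-1)·5/36 + 2·7/36 + 5·5/36
 = (-20/9) + (-7/6) + (-5/9) + (-5/36) + 7/18 + 25/36
 = -3

-3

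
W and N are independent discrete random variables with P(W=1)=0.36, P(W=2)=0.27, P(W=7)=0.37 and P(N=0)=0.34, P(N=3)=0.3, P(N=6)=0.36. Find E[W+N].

6.55

E[W+N] = Σ_w Σ_n (w+n) · P(W=w)P(N=n)
 = 1·0.1224 + 4·0.108 + 7·0.1296 + 2·0.0918 + 5·0.081 + 8·0.0972 + 7·0.1258 + 10·0.111 + 13·0.1332
 = 0.1224 + 0.432 + 0.9072 + 0.1836 + 0.405 + 0.7776 + 0.8806 + 1.11 + 1.7316
 = 6.55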